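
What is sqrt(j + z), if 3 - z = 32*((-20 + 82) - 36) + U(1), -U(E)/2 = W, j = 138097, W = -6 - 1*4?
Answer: 4*sqrt(8578) ≈ 370.47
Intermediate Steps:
W = -10 (W = -6 - 4 = -10)
U(E) = 20 (U(E) = -2*(-10) = 20)
z = -849 (z = 3 - (32*((-20 + 82) - 36) + 20) = 3 - (32*(62 - 36) + 20) = 3 - (32*26 + 20) = 3 - (832 + 20) = 3 - 1*852 = 3 - 852 = -849)
sqrt(j + z) = sqrt(138097 - 849) = sqrt(137248) = 4*sqrt(8578)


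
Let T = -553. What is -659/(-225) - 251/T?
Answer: 420902/124425 ≈ 3.3828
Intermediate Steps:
-659/(-225) - 251/T = -659/(-225) - 251/(-553) = -659*(-1/225) - 251*(-1/553) = 659/225 + 251/553 = 420902/124425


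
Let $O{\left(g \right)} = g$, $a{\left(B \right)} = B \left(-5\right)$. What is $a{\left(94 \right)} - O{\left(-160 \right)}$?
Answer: $-310$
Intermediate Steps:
$a{\left(B \right)} = - 5 B$
$a{\left(94 \right)} - O{\left(-160 \right)} = \left(-5\right) 94 - -160 = -470 + 160 = -310$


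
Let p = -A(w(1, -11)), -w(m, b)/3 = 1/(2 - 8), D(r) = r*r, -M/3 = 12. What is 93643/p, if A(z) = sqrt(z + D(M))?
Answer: -93643*sqrt(5186)/2593 ≈ -2600.7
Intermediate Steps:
M = -36 (M = -3*12 = -36)
D(r) = r**2
w(m, b) = 1/2 (w(m, b) = -3/(2 - 8) = -3/(-6) = -3*(-1/6) = 1/2)
A(z) = sqrt(1296 + z) (A(z) = sqrt(z + (-36)**2) = sqrt(z + 1296) = sqrt(1296 + z))
p = -sqrt(5186)/2 (p = -sqrt(1296 + 1/2) = -sqrt(2593/2) = -sqrt(5186)/2 ≈ -36.007)
93643/p = 93643/((-sqrt(5186)/2)) = 93643*(-sqrt(5186)/2593) = -93643*sqrt(5186)/2593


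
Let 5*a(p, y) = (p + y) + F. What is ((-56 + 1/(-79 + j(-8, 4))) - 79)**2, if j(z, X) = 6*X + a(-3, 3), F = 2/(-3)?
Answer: 12467955600/683929 ≈ 18230.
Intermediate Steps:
F = -2/3 (F = 2*(-1/3) = -2/3 ≈ -0.66667)
a(p, y) = -2/15 + p/5 + y/5 (a(p, y) = ((p + y) - 2/3)/5 = (-2/3 + p + y)/5 = -2/15 + p/5 + y/5)
j(z, X) = -2/15 + 6*X (j(z, X) = 6*X + (-2/15 + (1/5)*(-3) + (1/5)*3) = 6*X + (-2/15 - 3/5 + 3/5) = 6*X - 2/15 = -2/15 + 6*X)
((-56 + 1/(-79 + j(-8, 4))) - 79)**2 = ((-56 + 1/(-79 + (-2/15 + 6*4))) - 79)**2 = ((-56 + 1/(-79 + (-2/15 + 24))) - 79)**2 = ((-56 + 1/(-79 + 358/15)) - 79)**2 = ((-56 + 1/(-827/15)) - 79)**2 = ((-56 - 15/827) - 79)**2 = (-46327/827 - 79)**2 = (-111660/827)**2 = 12467955600/683929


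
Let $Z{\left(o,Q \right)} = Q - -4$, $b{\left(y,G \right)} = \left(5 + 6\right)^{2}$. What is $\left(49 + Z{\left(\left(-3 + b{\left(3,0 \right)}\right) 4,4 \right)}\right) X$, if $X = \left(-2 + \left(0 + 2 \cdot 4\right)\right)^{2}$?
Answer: $2052$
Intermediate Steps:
$b{\left(y,G \right)} = 121$ ($b{\left(y,G \right)} = 11^{2} = 121$)
$Z{\left(o,Q \right)} = 4 + Q$ ($Z{\left(o,Q \right)} = Q + 4 = 4 + Q$)
$X = 36$ ($X = \left(-2 + \left(0 + 8\right)\right)^{2} = \left(-2 + 8\right)^{2} = 6^{2} = 36$)
$\left(49 + Z{\left(\left(-3 + b{\left(3,0 \right)}\right) 4,4 \right)}\right) X = \left(49 + \left(4 + 4\right)\right) 36 = \left(49 + 8\right) 36 = 57 \cdot 36 = 2052$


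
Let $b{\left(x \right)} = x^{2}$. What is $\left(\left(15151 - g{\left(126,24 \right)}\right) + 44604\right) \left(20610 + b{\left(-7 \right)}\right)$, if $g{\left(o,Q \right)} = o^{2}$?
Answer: $906496261$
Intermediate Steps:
$\left(\left(15151 - g{\left(126,24 \right)}\right) + 44604\right) \left(20610 + b{\left(-7 \right)}\right) = \left(\left(15151 - 126^{2}\right) + 44604\right) \left(20610 + \left(-7\right)^{2}\right) = \left(\left(15151 - 15876\right) + 44604\right) \left(20610 + 49\right) = \left(\left(15151 - 15876\right) + 44604\right) 20659 = \left(-725 + 44604\right) 20659 = 43879 \cdot 20659 = 906496261$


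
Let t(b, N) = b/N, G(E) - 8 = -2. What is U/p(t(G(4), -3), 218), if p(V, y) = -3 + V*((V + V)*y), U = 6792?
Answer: 6792/1741 ≈ 3.9012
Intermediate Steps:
G(E) = 6 (G(E) = 8 - 2 = 6)
p(V, y) = -3 + 2*y*V² (p(V, y) = -3 + V*((2*V)*y) = -3 + V*(2*V*y) = -3 + 2*y*V²)
U/p(t(G(4), -3), 218) = 6792/(-3 + 2*218*(6/(-3))²) = 6792/(-3 + 2*218*(6*(-⅓))²) = 6792/(-3 + 2*218*(-2)²) = 6792/(-3 + 2*218*4) = 6792/(-3 + 1744) = 6792/1741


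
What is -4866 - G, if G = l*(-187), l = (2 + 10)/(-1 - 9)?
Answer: -25452/5 ≈ -5090.4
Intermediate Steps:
l = -6/5 (l = 12/(-10) = 12*(-⅒) = -6/5 ≈ -1.2000)
G = 1122/5 (G = -6/5*(-187) = 1122/5 ≈ 224.40)
-4866 - G = -4866 - 1*1122/5 = -4866 - 1122/5 = -25452/5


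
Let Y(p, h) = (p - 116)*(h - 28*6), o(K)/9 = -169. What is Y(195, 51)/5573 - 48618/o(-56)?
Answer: 28543279/941837 ≈ 30.306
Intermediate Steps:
o(K) = -1521 (o(K) = 9*(-169) = -1521)
Y(p, h) = (-168 + h)*(-116 + p) (Y(p, h) = (-116 + p)*(h - 168) = (-116 + p)*(-168 + h) = (-168 + h)*(-116 + p))
Y(195, 51)/5573 - 48618/o(-56) = (19488 - 168*195 - 116*51 + 51*195)/5573 - 48618/(-1521) = (19488 - 32760 - 5916 + 9945)*(1/5573) - 48618*(-1/1521) = -9243*1/5573 + 5402/169 = -9243/5573 + 5402/169 = 28543279/941837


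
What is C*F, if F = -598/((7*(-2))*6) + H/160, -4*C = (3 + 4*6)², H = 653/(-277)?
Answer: -1606746861/1240960 ≈ -1294.8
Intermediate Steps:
H = -653/277 (H = 653*(-1/277) = -653/277 ≈ -2.3574)
C = -729/4 (C = -(3 + 4*6)²/4 = -(3 + 24)²/4 = -¼*27² = -¼*729 = -729/4 ≈ -182.25)
F = 6612127/930720 (F = -598/((7*(-2))*6) - 653/277/160 = -598/((-14*6)) - 653/277*1/160 = -598/(-84) - 653/44320 = -598*(-1/84) - 653/44320 = 299/42 - 653/44320 = 6612127/930720 ≈ 7.1043)
C*F = -729/4*6612127/930720 = -1606746861/1240960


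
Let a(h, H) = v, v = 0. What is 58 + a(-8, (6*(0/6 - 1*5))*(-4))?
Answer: 58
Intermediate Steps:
a(h, H) = 0
58 + a(-8, (6*(0/6 - 1*5))*(-4)) = 58 + 0 = 58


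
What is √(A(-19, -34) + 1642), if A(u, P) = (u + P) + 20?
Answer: √1609 ≈ 40.112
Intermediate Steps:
A(u, P) = 20 + P + u (A(u, P) = (P + u) + 20 = 20 + P + u)
√(A(-19, -34) + 1642) = √((20 - 34 - 19) + 1642) = √(-33 + 1642) = √1609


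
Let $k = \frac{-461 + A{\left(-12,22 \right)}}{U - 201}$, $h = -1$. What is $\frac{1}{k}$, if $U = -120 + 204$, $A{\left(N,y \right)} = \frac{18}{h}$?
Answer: $\frac{117}{479} \approx 0.24426$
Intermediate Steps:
$A{\left(N,y \right)} = -18$ ($A{\left(N,y \right)} = \frac{18}{-1} = 18 \left(-1\right) = -18$)
$U = 84$
$k = \frac{479}{117}$ ($k = \frac{-461 - 18}{84 - 201} = - \frac{479}{-117} = \left(-479\right) \left(- \frac{1}{117}\right) = \frac{479}{117} \approx 4.094$)
$\frac{1}{k} = \frac{1}{\frac{479}{117}} = \frac{117}{479}$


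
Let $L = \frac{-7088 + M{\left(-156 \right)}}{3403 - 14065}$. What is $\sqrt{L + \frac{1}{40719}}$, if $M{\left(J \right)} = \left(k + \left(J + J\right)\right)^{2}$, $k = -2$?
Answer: $\frac{i \sqrt{101894235777895}}{3445603} \approx 2.9296 i$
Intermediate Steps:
$M{\left(J \right)} = \left(-2 + 2 J\right)^{2}$ ($M{\left(J \right)} = \left(-2 + \left(J + J\right)\right)^{2} = \left(-2 + 2 J\right)^{2}$)
$L = - \frac{45754}{5331}$ ($L = \frac{-7088 + 4 \left(-1 - 156\right)^{2}}{3403 - 14065} = \frac{-7088 + 4 \left(-157\right)^{2}}{-10662} = \left(-7088 + 4 \cdot 24649\right) \left(- \frac{1}{10662}\right) = \left(-7088 + 98596\right) \left(- \frac{1}{10662}\right) = 91508 \left(- \frac{1}{10662}\right) = - \frac{45754}{5331} \approx -8.5826$)
$\sqrt{L + \frac{1}{40719}} = \sqrt{- \frac{45754}{5331} + \frac{1}{40719}} = \sqrt{- \frac{207005755}{24119221}} = \frac{i \sqrt{101894235777895}}{3445603}$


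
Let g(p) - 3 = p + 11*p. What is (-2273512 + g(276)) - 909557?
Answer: -3179754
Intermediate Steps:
g(p) = 3 + 12*p (g(p) = 3 + (p + 11*p) = 3 + 12*p)
(-2273512 + g(276)) - 909557 = (-2273512 + (3 + 12*276)) - 909557 = (-2273512 + (3 + 3312)) - 909557 = (-2273512 + 3315) - 909557 = -2270197 - 909557 = -3179754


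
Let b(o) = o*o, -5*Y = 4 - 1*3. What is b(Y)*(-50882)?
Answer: -50882/25 ≈ -2035.3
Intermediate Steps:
Y = -⅕ (Y = -(4 - 1*3)/5 = -(4 - 3)/5 = -⅕*1 = -⅕ ≈ -0.20000)
b(o) = o²
b(Y)*(-50882) = (-⅕)²*(-50882) = (1/25)*(-50882) = -50882/25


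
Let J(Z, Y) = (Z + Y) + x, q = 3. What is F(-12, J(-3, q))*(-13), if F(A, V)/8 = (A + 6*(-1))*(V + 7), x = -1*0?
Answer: 13104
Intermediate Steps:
x = 0
J(Z, Y) = Y + Z (J(Z, Y) = (Z + Y) + 0 = (Y + Z) + 0 = Y + Z)
F(A, V) = 8*(-6 + A)*(7 + V) (F(A, V) = 8*((A + 6*(-1))*(V + 7)) = 8*((A - 6)*(7 + V)) = 8*((-6 + A)*(7 + V)) = 8*(-6 + A)*(7 + V))
F(-12, J(-3, q))*(-13) = (-336 - 48*(3 - 3) + 56*(-12) + 8*(-12)*(3 - 3))*(-13) = (-336 - 48*0 - 672 + 8*(-12)*0)*(-13) = (-336 + 0 - 672 + 0)*(-13) = -1008*(-13) = 13104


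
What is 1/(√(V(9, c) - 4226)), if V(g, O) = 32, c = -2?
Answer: -I*√466/1398 ≈ -0.015441*I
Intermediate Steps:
1/(√(V(9, c) - 4226)) = 1/(√(32 - 4226)) = 1/(√(-4194)) = 1/(3*I*√466) = -I*√466/1398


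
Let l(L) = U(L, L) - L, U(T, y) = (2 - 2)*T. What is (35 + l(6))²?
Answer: 841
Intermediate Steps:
U(T, y) = 0 (U(T, y) = 0*T = 0)
l(L) = -L (l(L) = 0 - L = -L)
(35 + l(6))² = (35 - 1*6)² = (35 - 6)² = 29² = 841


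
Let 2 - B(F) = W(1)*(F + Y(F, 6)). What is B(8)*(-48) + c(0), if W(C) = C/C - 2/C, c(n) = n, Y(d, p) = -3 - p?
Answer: -48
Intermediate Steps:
W(C) = 1 - 2/C
B(F) = -7 + F (B(F) = 2 - (-2 + 1)/1*(F + (-3 - 1*6)) = 2 - 1*(-1)*(F + (-3 - 6)) = 2 - (-1)*(F - 9) = 2 - (-1)*(-9 + F) = 2 - (9 - F) = 2 + (-9 + F) = -7 + F)
B(8)*(-48) + c(0) = (-7 + 8)*(-48) + 0 = 1*(-48) + 0 = -48 + 0 = -48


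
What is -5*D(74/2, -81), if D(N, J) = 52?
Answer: -260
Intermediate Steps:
-5*D(74/2, -81) = -5*52 = -260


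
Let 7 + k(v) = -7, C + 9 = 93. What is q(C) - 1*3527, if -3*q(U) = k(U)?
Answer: -10567/3 ≈ -3522.3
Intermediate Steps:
C = 84 (C = -9 + 93 = 84)
k(v) = -14 (k(v) = -7 - 7 = -14)
q(U) = 14/3 (q(U) = -1/3*(-14) = 14/3)
q(C) - 1*3527 = 14/3 - 1*3527 = 14/3 - 3527 = -10567/3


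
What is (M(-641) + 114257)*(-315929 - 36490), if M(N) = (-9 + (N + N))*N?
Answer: -331903985172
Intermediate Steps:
M(N) = N*(-9 + 2*N) (M(N) = (-9 + 2*N)*N = N*(-9 + 2*N))
(M(-641) + 114257)*(-315929 - 36490) = (-641*(-9 + 2*(-641)) + 114257)*(-315929 - 36490) = (-641*(-9 - 1282) + 114257)*(-352419) = (-641*(-1291) + 114257)*(-352419) = (827531 + 114257)*(-352419) = 941788*(-352419) = -331903985172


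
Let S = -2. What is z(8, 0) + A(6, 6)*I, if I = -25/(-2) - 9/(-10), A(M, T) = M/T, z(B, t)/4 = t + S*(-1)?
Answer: 107/5 ≈ 21.400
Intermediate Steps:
z(B, t) = 8 + 4*t (z(B, t) = 4*(t - 2*(-1)) = 4*(t + 2) = 4*(2 + t) = 8 + 4*t)
I = 67/5 (I = -25*(-½) - 9*(-⅒) = 25/2 + 9/10 = 67/5 ≈ 13.400)
z(8, 0) + A(6, 6)*I = (8 + 4*0) + (6/6)*(67/5) = (8 + 0) + (6*(⅙))*(67/5) = 8 + 1*(67/5) = 8 + 67/5 = 107/5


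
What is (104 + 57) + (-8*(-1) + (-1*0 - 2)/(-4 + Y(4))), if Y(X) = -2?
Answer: 508/3 ≈ 169.33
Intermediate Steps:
(104 + 57) + (-8*(-1) + (-1*0 - 2)/(-4 + Y(4))) = (104 + 57) + (-8*(-1) + (-1*0 - 2)/(-4 - 2)) = 161 + (8 + (0 - 2)/(-6)) = 161 + (8 - 2*(-1/6)) = 161 + (8 + 1/3) = 161 + 25/3 = 508/3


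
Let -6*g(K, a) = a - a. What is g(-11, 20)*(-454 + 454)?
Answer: 0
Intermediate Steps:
g(K, a) = 0 (g(K, a) = -(a - a)/6 = -1/6*0 = 0)
g(-11, 20)*(-454 + 454) = 0*(-454 + 454) = 0*0 = 0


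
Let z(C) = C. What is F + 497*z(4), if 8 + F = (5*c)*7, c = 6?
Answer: 2190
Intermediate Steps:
F = 202 (F = -8 + (5*6)*7 = -8 + 30*7 = -8 + 210 = 202)
F + 497*z(4) = 202 + 497*4 = 202 + 1988 = 2190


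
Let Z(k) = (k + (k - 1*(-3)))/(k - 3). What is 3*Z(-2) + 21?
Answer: 108/5 ≈ 21.600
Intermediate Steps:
Z(k) = (3 + 2*k)/(-3 + k) (Z(k) = (k + (k + 3))/(-3 + k) = (k + (3 + k))/(-3 + k) = (3 + 2*k)/(-3 + k))
3*Z(-2) + 21 = 3*((3 + 2*(-2))/(-3 - 2)) + 21 = 3*((3 - 4)/(-5)) + 21 = 3*(-⅕*(-1)) + 21 = 3*(⅕) + 21 = ⅗ + 21 = 108/5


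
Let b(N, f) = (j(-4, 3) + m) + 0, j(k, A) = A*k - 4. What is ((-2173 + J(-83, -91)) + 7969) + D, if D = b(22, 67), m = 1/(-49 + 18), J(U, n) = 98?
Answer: 182217/31 ≈ 5878.0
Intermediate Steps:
j(k, A) = -4 + A*k
m = -1/31 (m = 1/(-31) = -1/31 ≈ -0.032258)
b(N, f) = -497/31 (b(N, f) = ((-4 + 3*(-4)) - 1/31) + 0 = ((-4 - 12) - 1/31) + 0 = (-16 - 1/31) + 0 = -497/31 + 0 = -497/31)
D = -497/31 ≈ -16.032
((-2173 + J(-83, -91)) + 7969) + D = ((-2173 + 98) + 7969) - 497/31 = (-2075 + 7969) - 497/31 = 5894 - 497/31 = 182217/31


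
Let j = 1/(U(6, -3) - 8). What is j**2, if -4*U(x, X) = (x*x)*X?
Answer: 1/361 ≈ 0.0027701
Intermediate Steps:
U(x, X) = -X*x**2/4 (U(x, X) = -x*x*X/4 = -x**2*X/4 = -X*x**2/4)
j = 1/19 (j = 1/(-1/4*(-3)*6**2 - 8) = 1/(-1/4*(-3)*36 - 8) = 1/(27 - 8) = 1/19 ≈ 0.052632)
j**2 = (1/19)**2 = 1/361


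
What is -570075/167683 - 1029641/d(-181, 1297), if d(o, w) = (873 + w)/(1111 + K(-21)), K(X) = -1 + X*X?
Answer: -267786492649203/363872110 ≈ -7.3594e+5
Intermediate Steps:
K(X) = -1 + X**2
d(o, w) = 291/517 + w/1551 (d(o, w) = (873 + w)/(1111 + (-1 + (-21)**2)) = (873 + w)/(1111 + (-1 + 441)) = (873 + w)/(1111 + 440) = (873 + w)/1551 = (873 + w)*(1/1551) = 291/517 + w/1551)
-570075/167683 - 1029641/d(-181, 1297) = -570075/167683 - 1029641/(291/517 + (1/1551)*1297) = -570075*1/167683 - 1029641/(291/517 + 1297/1551) = -570075/167683 - 1029641/2170/1551 = -570075/167683 - 1029641*1551/2170 = -570075/167683 - 1596973191/2170 = -267786492649203/363872110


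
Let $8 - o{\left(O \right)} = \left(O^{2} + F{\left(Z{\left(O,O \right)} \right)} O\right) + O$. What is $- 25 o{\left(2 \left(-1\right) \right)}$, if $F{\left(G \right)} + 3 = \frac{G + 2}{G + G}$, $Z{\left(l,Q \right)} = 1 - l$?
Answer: $- \frac{125}{3} \approx -41.667$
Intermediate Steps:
$F{\left(G \right)} = -3 + \frac{2 + G}{2 G}$ ($F{\left(G \right)} = -3 + \frac{G + 2}{G + G} = -3 + \frac{2 + G}{2 G}$)
$o{\left(O \right)} = 8 - O - O^{2} - O \left(- \frac{5}{2} + \frac{1}{1 - O}\right)$ ($o{\left(O \right)} = 8 - \left(\left(O^{2} + \left(- \frac{5}{2} + \frac{1}{1 - O}\right) O\right) + O\right) = 8 - \left(\left(O^{2} + O \left(- \frac{5}{2} + \frac{1}{1 - O}\right)\right) + O\right) = 8 - \left(O + O^{2} + O \left(- \frac{5}{2} + \frac{1}{1 - O}\right)\right) = 8 - O - O^{2} - O \left(- \frac{5}{2} + \frac{1}{1 - O}\right)$)
$- 25 o{\left(2 \left(-1\right) \right)} = - 25 \frac{-16 - 2 \left(2 \left(-1\right)\right)^{3} + 5 \left(2 \left(-1\right)\right)^{2} + 15 \cdot 2 \left(-1\right)}{2 \left(-1 + 2 \left(-1\right)\right)} = - 25 \frac{-16 - 2 \left(-2\right)^{3} + 5 \left(-2\right)^{2} + 15 \left(-2\right)}{2 \left(-1 - 2\right)} = - 25 \frac{-16 - -16 + 5 \cdot 4 - 30}{2 \left(-3\right)} = - 25 \cdot \frac{1}{2} \left(- \frac{1}{3}\right) \left(-16 + 16 + 20 - 30\right) = - 25 \cdot \frac{1}{2} \left(- \frac{1}{3}\right) \left(-10\right) = \left(-25\right) \frac{5}{3} = - \frac{125}{3}$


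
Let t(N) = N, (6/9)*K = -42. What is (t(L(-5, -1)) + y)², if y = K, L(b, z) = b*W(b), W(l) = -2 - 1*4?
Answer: 1089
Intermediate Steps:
W(l) = -6 (W(l) = -2 - 4 = -6)
K = -63 (K = (3/2)*(-42) = -63)
L(b, z) = -6*b (L(b, z) = b*(-6) = -6*b)
y = -63
(t(L(-5, -1)) + y)² = (-6*(-5) - 63)² = (30 - 63)² = (-33)² = 1089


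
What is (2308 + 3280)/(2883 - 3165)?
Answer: -2794/141 ≈ -19.816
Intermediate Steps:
(2308 + 3280)/(2883 - 3165) = 5588/(-282) = 5588*(-1/282) = -2794/141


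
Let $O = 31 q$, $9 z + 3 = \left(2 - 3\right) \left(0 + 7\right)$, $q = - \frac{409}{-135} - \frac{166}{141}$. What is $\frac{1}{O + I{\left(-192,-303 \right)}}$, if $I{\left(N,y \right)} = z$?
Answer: $\frac{6345}{357293} \approx 0.017759$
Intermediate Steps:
$q = \frac{11753}{6345}$ ($q = \left(-409\right) \left(- \frac{1}{135}\right) - \frac{166}{141} = \frac{409}{135} - \frac{166}{141} = \frac{11753}{6345} \approx 1.8523$)
$z = - \frac{10}{9}$ ($z = - \frac{1}{3} + \frac{\left(2 - 3\right) \left(0 + 7\right)}{9} = - \frac{1}{3} + \frac{\left(2 - 3\right) 7}{9} = - \frac{1}{3} + \frac{\left(-1\right) 7}{9} = - \frac{1}{3} + \frac{1}{9} \left(-7\right) = - \frac{1}{3} - \frac{7}{9} = - \frac{10}{9} \approx -1.1111$)
$I{\left(N,y \right)} = - \frac{10}{9}$
$O = \frac{364343}{6345}$ ($O = 31 \cdot \frac{11753}{6345} = \frac{364343}{6345} \approx 57.422$)
$\frac{1}{O + I{\left(-192,-303 \right)}} = \frac{1}{\frac{364343}{6345} - \frac{10}{9}} = \frac{1}{\frac{357293}{6345}} = \frac{6345}{357293}$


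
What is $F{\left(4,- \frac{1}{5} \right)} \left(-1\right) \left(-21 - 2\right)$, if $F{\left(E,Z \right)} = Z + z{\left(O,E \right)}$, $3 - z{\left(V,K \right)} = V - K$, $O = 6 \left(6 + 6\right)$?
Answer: $- \frac{7498}{5} \approx -1499.6$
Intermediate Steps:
$O = 72$ ($O = 6 \cdot 12 = 72$)
$z{\left(V,K \right)} = 3 + K - V$ ($z{\left(V,K \right)} = 3 - \left(V - K\right) = 3 + \left(K - V\right) = 3 + K - V$)
$F{\left(E,Z \right)} = -69 + E + Z$ ($F{\left(E,Z \right)} = Z + \left(3 + E - 72\right) = Z + \left(-69 + E\right) = -69 + E + Z$)
$F{\left(4,- \frac{1}{5} \right)} \left(-1\right) \left(-21 - 2\right) = \left(-69 + 4 - \frac{1}{5}\right) \left(-1\right) \left(-21 - 2\right) = \left(-69 + 4 - \frac{1}{5}\right) \left(-1\right) \left(-23\right) = \left(- \frac{326}{5}\right) \left(-1\right) \left(-23\right) = \frac{326}{5} \left(-23\right) = - \frac{7498}{5}$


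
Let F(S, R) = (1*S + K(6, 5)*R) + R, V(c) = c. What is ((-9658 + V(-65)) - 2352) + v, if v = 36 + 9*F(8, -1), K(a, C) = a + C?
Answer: -12075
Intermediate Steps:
K(a, C) = C + a
F(S, R) = S + 12*R (F(S, R) = (1*S + (5 + 6)*R) + R = (S + 11*R) + R = S + 12*R)
v = 0 (v = 36 + 9*(8 + 12*(-1)) = 36 + 9*(8 - 12) = 36 + 9*(-4) = 36 - 36 = 0)
((-9658 + V(-65)) - 2352) + v = ((-9658 - 65) - 2352) + 0 = (-9723 - 2352) + 0 = -12075 + 0 = -12075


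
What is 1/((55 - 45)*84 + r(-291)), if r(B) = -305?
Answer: 1/535 ≈ 0.0018692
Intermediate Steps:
1/((55 - 45)*84 + r(-291)) = 1/((55 - 45)*84 - 305) = 1/(10*84 - 305) = 1/(840 - 305) = 1/535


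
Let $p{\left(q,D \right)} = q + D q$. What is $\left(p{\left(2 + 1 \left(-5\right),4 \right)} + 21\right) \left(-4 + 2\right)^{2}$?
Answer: $24$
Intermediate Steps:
$\left(p{\left(2 + 1 \left(-5\right),4 \right)} + 21\right) \left(-4 + 2\right)^{2} = \left(\left(2 + 1 \left(-5\right)\right) \left(1 + 4\right) + 21\right) \left(-4 + 2\right)^{2} = \left(\left(2 - 5\right) 5 + 21\right) \left(-2\right)^{2} = \left(\left(-3\right) 5 + 21\right) 4 = \left(-15 + 21\right) 4 = 6 \cdot 4 = 24$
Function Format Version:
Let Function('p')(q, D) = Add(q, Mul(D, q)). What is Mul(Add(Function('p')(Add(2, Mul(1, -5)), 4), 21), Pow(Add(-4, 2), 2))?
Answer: 24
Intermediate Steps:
Mul(Add(Function('p')(Add(2, Mul(1, -5)), 4), 21), Pow(Add(-4, 2), 2)) = Mul(Add(Mul(Add(2, Mul(1, -5)), Add(1, 4)), 21), Pow(Add(-4, 2), 2)) = Mul(Add(Mul(Add(2, -5), 5), 21), Pow(-2, 2)) = Mul(Add(Mul(-3, 5), 21), 4) = Mul(Add(-15, 21), 4) = Mul(6, 4) = 24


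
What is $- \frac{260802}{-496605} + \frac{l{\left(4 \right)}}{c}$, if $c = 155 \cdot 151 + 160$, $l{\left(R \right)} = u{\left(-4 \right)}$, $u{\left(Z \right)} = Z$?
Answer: $\frac{409587514}{780166455} \approx 0.525$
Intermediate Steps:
$l{\left(R \right)} = -4$
$c = 23565$ ($c = 23405 + 160 = 23565$)
$- \frac{260802}{-496605} + \frac{l{\left(4 \right)}}{c} = - \frac{260802}{-496605} - \frac{4}{23565} = \left(-260802\right) \left(- \frac{1}{496605}\right) - \frac{4}{23565} = \frac{86934}{165535} - \frac{4}{23565} = \frac{409587514}{780166455}$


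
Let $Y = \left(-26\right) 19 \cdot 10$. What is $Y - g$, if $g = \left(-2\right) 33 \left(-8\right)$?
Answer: $-5468$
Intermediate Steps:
$g = 528$ ($g = \left(-66\right) \left(-8\right) = 528$)
$Y = -4940$ ($Y = \left(-494\right) 10 = -4940$)
$Y - g = -4940 - 528 = -5468$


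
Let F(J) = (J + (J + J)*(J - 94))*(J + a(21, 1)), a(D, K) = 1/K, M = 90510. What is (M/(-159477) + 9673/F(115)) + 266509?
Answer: 8126659622751827/30493065580 ≈ 2.6651e+5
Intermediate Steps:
F(J) = (1 + J)*(J + 2*J*(-94 + J)) (F(J) = (J + (J + J)*(J - 94))*(J + 1/1) = (J + (2*J)*(-94 + J))*(J + 1) = (J + 2*J*(-94 + J))*(1 + J) = (1 + J)*(J + 2*J*(-94 + J)))
(M/(-159477) + 9673/F(115)) + 266509 = (90510/(-159477) + 9673/((115*(-187 - 185*115 + 2*115²)))) + 266509 = (90510*(-1/159477) + 9673/((115*(-187 - 21275 + 2*13225)))) + 266509 = (-30170/53159 + 9673/((115*(-187 - 21275 + 26450)))) + 266509 = (-30170/53159 + 9673/((115*4988))) + 266509 = (-30170/53159 + 9673/573620) + 266509 = -16791908393/30493065580 + 266509 = 8126659622751827/30493065580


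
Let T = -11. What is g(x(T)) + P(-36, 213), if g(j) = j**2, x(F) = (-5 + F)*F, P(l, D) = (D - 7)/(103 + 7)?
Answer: 1703783/55 ≈ 30978.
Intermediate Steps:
P(l, D) = -7/110 + D/110 (P(l, D) = (-7 + D)/110 = (-7 + D)*(1/110) = -7/110 + D/110)
x(F) = F*(-5 + F)
g(x(T)) + P(-36, 213) = (-11*(-5 - 11))**2 + (-7/110 + (1/110)*213) = (-11*(-16))**2 + (-7/110 + 213/110) = 176**2 + 103/55 = 30976 + 103/55 = 1703783/55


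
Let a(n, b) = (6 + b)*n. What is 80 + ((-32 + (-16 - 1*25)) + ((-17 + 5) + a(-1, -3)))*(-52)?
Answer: 4656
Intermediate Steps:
a(n, b) = n*(6 + b)
80 + ((-32 + (-16 - 1*25)) + ((-17 + 5) + a(-1, -3)))*(-52) = 80 + ((-32 + (-16 - 1*25)) + ((-17 + 5) - (6 - 3)))*(-52) = 80 + ((-32 + (-16 - 25)) + (-12 - 1*3))*(-52) = 80 + ((-32 - 41) + (-12 - 3))*(-52) = 80 + (-73 - 15)*(-52) = 80 - 88*(-52) = 80 + 4576 = 4656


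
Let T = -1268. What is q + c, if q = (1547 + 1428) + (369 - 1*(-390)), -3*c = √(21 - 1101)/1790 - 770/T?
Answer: 7101683/1902 - I*√30/895 ≈ 3733.8 - 0.0061198*I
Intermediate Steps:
c = -385/1902 - I*√30/895 (c = -(√(21 - 1101)/1790 - 770/(-1268))/3 = -(√(-1080)*(1/1790) - 770*(-1/1268))/3 = -((6*I*√30)*(1/1790) + 385/634)/3 = -(3*I*√30/895 + 385/634)/3 = -(385/634 + 3*I*√30/895)/3 = -385/1902 - I*√30/895 ≈ -0.20242 - 0.0061198*I)
q = 3734 (q = 2975 + (369 + 390) = 2975 + 759 = 3734)
q + c = 3734 + (-385/1902 - I*√30/895) = 7101683/1902 - I*√30/895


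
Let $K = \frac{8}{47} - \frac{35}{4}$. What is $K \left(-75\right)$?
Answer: $\frac{120975}{188} \approx 643.48$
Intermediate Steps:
$K = - \frac{1613}{188}$ ($K = 8 \cdot \frac{1}{47} - \frac{35}{4} = \frac{8}{47} - \frac{35}{4} = - \frac{1613}{188} \approx -8.5798$)
$K \left(-75\right) = \left(- \frac{1613}{188}\right) \left(-75\right) = \frac{120975}{188}$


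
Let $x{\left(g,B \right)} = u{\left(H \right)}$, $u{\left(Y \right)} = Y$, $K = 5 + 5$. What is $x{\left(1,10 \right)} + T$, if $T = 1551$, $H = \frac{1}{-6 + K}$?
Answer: $\frac{6205}{4} \approx 1551.3$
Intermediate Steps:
$K = 10$
$H = \frac{1}{4}$ ($H = \frac{1}{-6 + 10} = \frac{1}{4} \approx 0.25$)
$x{\left(g,B \right)} = \frac{1}{4}$
$x{\left(1,10 \right)} + T = \frac{1}{4} + 1551 = \frac{6205}{4}$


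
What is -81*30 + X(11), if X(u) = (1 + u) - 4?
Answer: -2422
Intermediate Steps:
X(u) = -3 + u
-81*30 + X(11) = -81*30 + (-3 + 11) = -2430 + 8 = -2422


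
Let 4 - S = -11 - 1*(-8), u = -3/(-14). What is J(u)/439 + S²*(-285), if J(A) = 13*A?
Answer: -85828851/6146 ≈ -13965.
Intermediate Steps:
u = 3/14 (u = -3*(-1/14) = 3/14 ≈ 0.21429)
S = 7 (S = 4 - (-11 - 1*(-8)) = 4 - (-11 + 8) = 4 - 1*(-3) = 4 + 3 = 7)
J(u)/439 + S²*(-285) = (13*(3/14))/439 + 7²*(-285) = (39/14)*(1/439) + 49*(-285) = 39/6146 - 13965 = -85828851/6146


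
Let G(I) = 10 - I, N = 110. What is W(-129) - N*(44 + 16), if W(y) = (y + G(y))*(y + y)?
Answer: -9180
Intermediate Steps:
W(y) = 20*y (W(y) = (y + (10 - y))*(y + y) = 10*(2*y) = 20*y)
W(-129) - N*(44 + 16) = 20*(-129) - 110*(44 + 16) = -2580 - 110*60 = -2580 - 1*6600 = -2580 - 6600 = -9180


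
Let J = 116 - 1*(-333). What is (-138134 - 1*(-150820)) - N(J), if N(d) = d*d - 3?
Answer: -188912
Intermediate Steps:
J = 449 (J = 116 + 333 = 449)
N(d) = -3 + d² (N(d) = d² - 3 = -3 + d²)
(-138134 - 1*(-150820)) - N(J) = (-138134 - 1*(-150820)) - (-3 + 449²) = (-138134 + 150820) - (-3 + 201601) = 12686 - 1*201598 = 12686 - 201598 = -188912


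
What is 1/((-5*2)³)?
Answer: -1/1000 ≈ -0.0010000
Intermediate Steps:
1/((-5*2)³) = 1/((-10)³) = 1/(-1000) = -1/1000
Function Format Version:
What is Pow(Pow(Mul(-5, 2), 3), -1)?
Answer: Rational(-1, 1000) ≈ -0.0010000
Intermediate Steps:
Pow(Pow(Mul(-5, 2), 3), -1) = Pow(Pow(-10, 3), -1) = Pow(-1000, -1) = Rational(-1, 1000)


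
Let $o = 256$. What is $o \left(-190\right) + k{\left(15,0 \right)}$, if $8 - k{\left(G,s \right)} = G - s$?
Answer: $-48647$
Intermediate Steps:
$k{\left(G,s \right)} = 8 + s - G$ ($k{\left(G,s \right)} = 8 - \left(G - s\right) = 8 + s - G$)
$o \left(-190\right) + k{\left(15,0 \right)} = 256 \left(-190\right) + \left(8 + 0 - 15\right) = -48640 + \left(8 + 0 - 15\right) = -48640 - 7 = -48647$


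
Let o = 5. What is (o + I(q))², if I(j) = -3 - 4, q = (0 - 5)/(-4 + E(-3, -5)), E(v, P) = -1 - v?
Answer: 4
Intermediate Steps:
q = 5/2 (q = (0 - 5)/(-4 + (-1 - 1*(-3))) = -5/(-4 + (-1 + 3)) = -5/(-4 + 2) = -5/(-2) = -5*(-½) = 5/2 ≈ 2.5000)
I(j) = -7
(o + I(q))² = (5 - 7)² = (-2)² = 4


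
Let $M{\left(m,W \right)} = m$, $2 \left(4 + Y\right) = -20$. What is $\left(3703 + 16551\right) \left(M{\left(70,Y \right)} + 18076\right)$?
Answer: $367529084$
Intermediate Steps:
$Y = -14$ ($Y = -4 + \frac{1}{2} \left(-20\right) = -4 - 10 = -14$)
$\left(3703 + 16551\right) \left(M{\left(70,Y \right)} + 18076\right) = \left(3703 + 16551\right) \left(70 + 18076\right) = 20254 \cdot 18146 = 367529084$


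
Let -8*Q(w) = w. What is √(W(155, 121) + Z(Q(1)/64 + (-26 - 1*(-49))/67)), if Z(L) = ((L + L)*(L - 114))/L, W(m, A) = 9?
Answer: I*√250886793/1072 ≈ 14.776*I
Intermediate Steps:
Q(w) = -w/8
Z(L) = -228 + 2*L (Z(L) = ((2*L)*(-114 + L))/L = (2*L*(-114 + L))/L = -228 + 2*L)
√(W(155, 121) + Z(Q(1)/64 + (-26 - 1*(-49))/67)) = √(9 + (-228 + 2*(-⅛*1/64 + (-26 - 1*(-49))/67))) = √(9 + (-228 + 2*(-⅛*1/64 + (-26 + 49)*(1/67)))) = √(9 + (-228 + 2*(-1/512 + 23*(1/67)))) = √(9 + (-228 + 2*(-1/512 + 23/67))) = √(9 + (-228 + 2*(11709/34304))) = √(9 + (-228 + 11709/17152)) = √(9 - 3898947/17152) = √(-3744579/17152) = I*√250886793/1072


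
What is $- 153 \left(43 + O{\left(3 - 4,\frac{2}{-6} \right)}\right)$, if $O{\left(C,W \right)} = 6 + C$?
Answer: $-7344$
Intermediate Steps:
$- 153 \left(43 + O{\left(3 - 4,\frac{2}{-6} \right)}\right) = - 153 \left(43 + \left(6 + \left(3 - 4\right)\right)\right) = - 153 \left(43 + \left(6 - 1\right)\right) = - 153 \left(43 + 5\right) = \left(-153\right) 48 = -7344$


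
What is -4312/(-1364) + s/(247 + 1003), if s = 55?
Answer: 24841/7750 ≈ 3.2053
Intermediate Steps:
-4312/(-1364) + s/(247 + 1003) = -4312/(-1364) + 55/(247 + 1003) = -4312*(-1/1364) + 55/1250 = 98/31 + 55*(1/1250) = 98/31 + 11/250 = 24841/7750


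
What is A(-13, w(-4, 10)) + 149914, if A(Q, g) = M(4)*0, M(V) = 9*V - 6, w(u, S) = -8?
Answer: 149914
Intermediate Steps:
M(V) = -6 + 9*V
A(Q, g) = 0 (A(Q, g) = (-6 + 9*4)*0 = (-6 + 36)*0 = 30*0 = 0)
A(-13, w(-4, 10)) + 149914 = 0 + 149914 = 149914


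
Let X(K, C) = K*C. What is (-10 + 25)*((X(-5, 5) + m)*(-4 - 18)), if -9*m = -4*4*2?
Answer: 21230/3 ≈ 7076.7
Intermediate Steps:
m = 32/9 (m = -(-4*4)*2/9 = -(-16)*2/9 = -⅑*(-32) = 32/9 ≈ 3.5556)
X(K, C) = C*K
(-10 + 25)*((X(-5, 5) + m)*(-4 - 18)) = (-10 + 25)*((5*(-5) + 32/9)*(-4 - 18)) = 15*((-25 + 32/9)*(-22)) = 15*(-193/9*(-22)) = 15*(4246/9) = 21230/3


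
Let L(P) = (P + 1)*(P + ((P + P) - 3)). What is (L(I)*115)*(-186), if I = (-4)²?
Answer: -16363350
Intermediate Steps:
I = 16
L(P) = (1 + P)*(-3 + 3*P) (L(P) = (1 + P)*(P + (2*P - 3)) = (1 + P)*(P + (-3 + 2*P)) = (1 + P)*(-3 + 3*P))
(L(I)*115)*(-186) = ((-3 + 3*16²)*115)*(-186) = ((-3 + 3*256)*115)*(-186) = ((-3 + 768)*115)*(-186) = (765*115)*(-186) = 87975*(-186) = -16363350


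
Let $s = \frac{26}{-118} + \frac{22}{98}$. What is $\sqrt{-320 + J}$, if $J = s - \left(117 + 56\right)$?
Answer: $\frac{i \sqrt{84089809}}{413} \approx 22.204 i$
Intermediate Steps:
$s = \frac{12}{2891}$ ($s = 26 \left(- \frac{1}{118}\right) + 22 \cdot \frac{1}{98} = - \frac{13}{59} + \frac{11}{49} = \frac{12}{2891} \approx 0.0041508$)
$J = - \frac{500131}{2891}$ ($J = \frac{12}{2891} - \left(117 + 56\right) = \frac{12}{2891} - 173 = - \frac{500131}{2891} \approx -173.0$)
$\sqrt{-320 + J} = \sqrt{-320 - \frac{500131}{2891}} = \sqrt{- \frac{1425251}{2891}} = \frac{i \sqrt{84089809}}{413}$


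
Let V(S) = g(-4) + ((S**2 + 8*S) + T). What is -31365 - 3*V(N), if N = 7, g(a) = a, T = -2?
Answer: -31662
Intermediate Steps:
V(S) = -6 + S**2 + 8*S (V(S) = -4 + ((S**2 + 8*S) - 2) = -4 + (-2 + S**2 + 8*S) = -6 + S**2 + 8*S)
-31365 - 3*V(N) = -31365 - 3*(-6 + 7**2 + 8*7) = -31365 - 3*(-6 + 49 + 56) = -31365 - 3*99 = -31365 - 1*297 = -31365 - 297 = -31662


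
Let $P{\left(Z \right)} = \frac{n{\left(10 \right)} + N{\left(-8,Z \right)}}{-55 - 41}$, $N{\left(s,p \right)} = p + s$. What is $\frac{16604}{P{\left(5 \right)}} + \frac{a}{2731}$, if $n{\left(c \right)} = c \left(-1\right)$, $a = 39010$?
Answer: $\frac{4353677434}{35503} \approx 1.2263 \cdot 10^{5}$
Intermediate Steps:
$n{\left(c \right)} = - c$
$P{\left(Z \right)} = \frac{3}{16} - \frac{Z}{96}$ ($P{\left(Z \right)} = \frac{\left(-1\right) 10 + \left(Z - 8\right)}{-55 - 41} = \frac{-10 + \left(-8 + Z\right)}{-96} = \left(-18 + Z\right) \left(- \frac{1}{96}\right) = \frac{3}{16} - \frac{Z}{96}$)
$\frac{16604}{P{\left(5 \right)}} + \frac{a}{2731} = \frac{16604}{\frac{3}{16} - \frac{5}{96}} + \frac{39010}{2731} = \frac{16604}{\frac{3}{16} - \frac{5}{96}} + 39010 \cdot \frac{1}{2731} = \frac{16604}{\frac{13}{96}} + \frac{39010}{2731} = 16604 \cdot \frac{96}{13} + \frac{39010}{2731} = \frac{1593984}{13} + \frac{39010}{2731} = \frac{4353677434}{35503}$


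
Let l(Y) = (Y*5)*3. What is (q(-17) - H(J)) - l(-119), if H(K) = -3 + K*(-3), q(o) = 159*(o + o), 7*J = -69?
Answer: -25533/7 ≈ -3647.6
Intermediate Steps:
J = -69/7 (J = (⅐)*(-69) = -69/7 ≈ -9.8571)
q(o) = 318*o (q(o) = 159*(2*o) = 318*o)
l(Y) = 15*Y (l(Y) = (5*Y)*3 = 15*Y)
H(K) = -3 - 3*K
(q(-17) - H(J)) - l(-119) = (318*(-17) - (-3 - 3*(-69/7))) - 15*(-119) = (-5406 - (-3 + 207/7)) - 1*(-1785) = (-5406 - 1*186/7) + 1785 = (-5406 - 186/7) + 1785 = -38028/7 + 1785 = -25533/7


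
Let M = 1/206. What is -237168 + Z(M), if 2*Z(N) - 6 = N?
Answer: -97711979/412 ≈ -2.3717e+5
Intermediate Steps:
M = 1/206 ≈ 0.0048544
Z(N) = 3 + N/2
-237168 + Z(M) = -237168 + (3 + (1/2)*(1/206)) = -237168 + (3 + 1/412) = -237168 + 1237/412 = -97711979/412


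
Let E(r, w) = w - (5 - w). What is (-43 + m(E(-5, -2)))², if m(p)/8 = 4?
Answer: 121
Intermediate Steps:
E(r, w) = -5 + 2*w (E(r, w) = w + (-5 + w) = -5 + 2*w)
m(p) = 32 (m(p) = 8*4 = 32)
(-43 + m(E(-5, -2)))² = (-43 + 32)² = (-11)² = 121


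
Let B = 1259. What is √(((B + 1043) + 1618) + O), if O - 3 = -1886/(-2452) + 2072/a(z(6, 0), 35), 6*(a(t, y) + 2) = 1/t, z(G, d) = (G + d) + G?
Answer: √88536953798722/175318 ≈ 53.671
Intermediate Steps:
z(G, d) = d + 2*G
a(t, y) = -2 + 1/(6*t)
O = -182238781/175318 (O = 3 + (-1886/(-2452) + 2072/(-2 + 1/(6*(0 + 2*6)))) = 3 + (-1886*(-1/2452) + 2072/(-2 + 1/(6*(0 + 12)))) = 3 + (943/1226 + 2072/(-2 + (⅙)/12)) = 3 + (943/1226 + 2072/(-2 + (⅙)*(1/12))) = 3 + (943/1226 + 2072/(-2 + 1/72)) = 3 + (943/1226 + 2072/(-143/72)) = 3 + (943/1226 + 2072*(-72/143)) = 3 + (943/1226 - 149184/143) = 3 - 182764735/175318 = -182238781/175318 ≈ -1039.5)
√(((B + 1043) + 1618) + O) = √(((1259 + 1043) + 1618) - 182238781/175318) = √((2302 + 1618) - 182238781/175318) = √(3920 - 182238781/175318) = √(505007779/175318) = √88536953798722/175318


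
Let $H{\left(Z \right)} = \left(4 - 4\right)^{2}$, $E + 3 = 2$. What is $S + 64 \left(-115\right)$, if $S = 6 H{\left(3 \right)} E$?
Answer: $-7360$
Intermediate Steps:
$E = -1$ ($E = -3 + 2 = -1$)
$H{\left(Z \right)} = 0$ ($H{\left(Z \right)} = 0^{2} = 0$)
$S = 0$ ($S = 6 \cdot 0 \left(-1\right) = 0 \left(-1\right) = 0$)
$S + 64 \left(-115\right) = 0 + 64 \left(-115\right) = 0 - 7360 = -7360$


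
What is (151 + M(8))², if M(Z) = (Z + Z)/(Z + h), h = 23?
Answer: 22061809/961 ≈ 22957.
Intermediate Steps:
M(Z) = 2*Z/(23 + Z) (M(Z) = (Z + Z)/(Z + 23) = (2*Z)/(23 + Z) = 2*Z/(23 + Z))
(151 + M(8))² = (151 + 2*8/(23 + 8))² = (151 + 2*8/31)² = (151 + 2*8*(1/31))² = (151 + 16/31)² = (4697/31)² = 22061809/961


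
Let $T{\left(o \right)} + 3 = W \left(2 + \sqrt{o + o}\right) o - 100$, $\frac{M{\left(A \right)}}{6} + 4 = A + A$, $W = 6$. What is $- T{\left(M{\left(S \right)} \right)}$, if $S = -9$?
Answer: $1687 + 1584 i \sqrt{66} \approx 1687.0 + 12868.0 i$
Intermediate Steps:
$M{\left(A \right)} = -24 + 12 A$ ($M{\left(A \right)} = -24 + 6 \left(A + A\right) = -24 + 6 \cdot 2 A = -24 + 12 A$)
$T{\left(o \right)} = -103 + o \left(12 + 6 \sqrt{2} \sqrt{o}\right)$ ($T{\left(o \right)} = -3 + \left(6 \left(2 + \sqrt{o + o}\right) o - 100\right) = -3 + \left(6 \left(2 + \sqrt{2 o}\right) o - 100\right) = -3 + \left(6 \left(2 + \sqrt{2} \sqrt{o}\right) o - 100\right) = -3 + \left(\left(12 + 6 \sqrt{2} \sqrt{o}\right) o - 100\right) = -3 + \left(o \left(12 + 6 \sqrt{2} \sqrt{o}\right) - 100\right) = -3 + \left(-100 + o \left(12 + 6 \sqrt{2} \sqrt{o}\right)\right) = -103 + o \left(12 + 6 \sqrt{2} \sqrt{o}\right)$)
$- T{\left(M{\left(S \right)} \right)} = - (-103 + 12 \left(-24 + 12 \left(-9\right)\right) + 6 \sqrt{2} \left(-24 + 12 \left(-9\right)\right)^{\frac{3}{2}}) = - (-103 + 12 \left(-24 - 108\right) + 6 \sqrt{2} \left(-24 - 108\right)^{\frac{3}{2}}) = - (-103 + 12 \left(-132\right) + 6 \sqrt{2} \left(-132\right)^{\frac{3}{2}}) = - (-103 - 1584 + 6 \sqrt{2} \left(- 264 i \sqrt{33}\right)) = - (-103 - 1584 - 1584 i \sqrt{66}) = - (-1687 - 1584 i \sqrt{66}) = 1687 + 1584 i \sqrt{66}$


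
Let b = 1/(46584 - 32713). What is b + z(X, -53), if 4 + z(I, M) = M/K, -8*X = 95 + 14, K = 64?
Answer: -4286075/887744 ≈ -4.8280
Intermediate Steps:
X = -109/8 (X = -(95 + 14)/8 = -1/8*109 = -109/8 ≈ -13.625)
z(I, M) = -4 + M/64
b = 1/13871 ≈ 7.2093e-5
b + z(X, -53) = 1/13871 + (-4 + (1/64)*(-53)) = 1/13871 + (-4 - 53/64) = 1/13871 - 309/64 = -4286075/887744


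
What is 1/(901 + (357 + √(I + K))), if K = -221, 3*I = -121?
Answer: 1887/2374238 - 7*I*√3/1187119 ≈ 0.00079478 - 1.0213e-5*I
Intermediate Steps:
I = -121/3 (I = (⅓)*(-121) = -121/3 ≈ -40.333)
1/(901 + (357 + √(I + K))) = 1/(901 + (357 + √(-121/3 - 221))) = 1/(901 + (357 + √(-784/3))) = 1/(901 + (357 + 28*I*√3/3)) = 1/(1258 + 28*I*√3/3)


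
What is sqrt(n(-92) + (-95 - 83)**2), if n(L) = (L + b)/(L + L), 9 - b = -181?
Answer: sqrt(67042217)/46 ≈ 178.00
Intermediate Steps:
b = 190 (b = 9 - 1*(-181) = 9 + 181 = 190)
n(L) = (190 + L)/(2*L) (n(L) = (L + 190)/(L + L) = (190 + L)/((2*L)) = (190 + L)*(1/(2*L)) = (190 + L)/(2*L))
sqrt(n(-92) + (-95 - 83)**2) = sqrt((1/2)*(190 - 92)/(-92) + (-95 - 83)**2) = sqrt((1/2)*(-1/92)*98 + (-178)**2) = sqrt(-49/92 + 31684) = sqrt(2914879/92) = sqrt(67042217)/46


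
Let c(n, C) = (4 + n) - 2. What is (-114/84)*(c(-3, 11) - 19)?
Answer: 190/7 ≈ 27.143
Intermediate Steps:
c(n, C) = 2 + n
(-114/84)*(c(-3, 11) - 19) = (-114/84)*((2 - 3) - 19) = (-114*1/84)*(-1 - 19) = -19/14*(-20) = 190/7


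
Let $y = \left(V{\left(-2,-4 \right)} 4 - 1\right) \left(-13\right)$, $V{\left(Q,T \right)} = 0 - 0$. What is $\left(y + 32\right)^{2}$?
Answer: $2025$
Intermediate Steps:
$V{\left(Q,T \right)} = 0$ ($V{\left(Q,T \right)} = 0 + 0 = 0$)
$y = 13$ ($y = \left(0 \cdot 4 - 1\right) \left(-13\right) = \left(0 - 1\right) \left(-13\right) = \left(-1\right) \left(-13\right) = 13$)
$\left(y + 32\right)^{2} = \left(13 + 32\right)^{2} = 45^{2} = 2025$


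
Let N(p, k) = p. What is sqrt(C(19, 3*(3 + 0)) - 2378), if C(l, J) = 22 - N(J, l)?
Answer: I*sqrt(2365) ≈ 48.631*I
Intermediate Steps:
C(l, J) = 22 - J
sqrt(C(19, 3*(3 + 0)) - 2378) = sqrt((22 - 3*(3 + 0)) - 2378) = sqrt((22 - 3*3) - 2378) = sqrt((22 - 1*9) - 2378) = sqrt((22 - 9) - 2378) = sqrt(13 - 2378) = sqrt(-2365) = I*sqrt(2365)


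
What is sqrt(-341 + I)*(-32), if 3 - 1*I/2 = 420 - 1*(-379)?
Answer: -32*I*sqrt(1933) ≈ -1406.9*I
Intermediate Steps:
I = -1592 (I = 6 - 2*(420 - 1*(-379)) = 6 - 2*(420 + 379) = 6 - 2*799 = 6 - 1598 = -1592)
sqrt(-341 + I)*(-32) = sqrt(-341 - 1592)*(-32) = sqrt(-1933)*(-32) = (I*sqrt(1933))*(-32) = -32*I*sqrt(1933)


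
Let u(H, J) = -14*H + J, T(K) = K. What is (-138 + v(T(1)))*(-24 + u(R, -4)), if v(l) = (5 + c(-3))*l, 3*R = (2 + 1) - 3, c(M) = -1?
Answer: 3752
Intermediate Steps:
R = 0 (R = ((2 + 1) - 3)/3 = (3 - 3)/3 = (⅓)*0 = 0)
u(H, J) = J - 14*H
v(l) = 4*l (v(l) = (5 - 1)*l = 4*l)
(-138 + v(T(1)))*(-24 + u(R, -4)) = (-138 + 4*1)*(-24 + (-4 - 14*0)) = (-138 + 4)*(-24 + (-4 + 0)) = -134*(-24 - 4) = -134*(-28) = 3752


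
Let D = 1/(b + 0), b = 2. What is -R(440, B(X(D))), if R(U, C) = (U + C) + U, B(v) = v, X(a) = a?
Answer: -1761/2 ≈ -880.50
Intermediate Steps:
D = 1/2 (D = 1/(2 + 0) = 1/2 ≈ 0.50000)
R(U, C) = C + 2*U (R(U, C) = (C + U) + U = C + 2*U)
-R(440, B(X(D))) = -(1/2 + 2*440) = -(1/2 + 880) = -1*1761/2 = -1761/2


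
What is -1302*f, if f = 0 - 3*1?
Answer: 3906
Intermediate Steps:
f = -3 (f = 0 - 3 = -3)
-1302*f = -1302*(-3) = 3906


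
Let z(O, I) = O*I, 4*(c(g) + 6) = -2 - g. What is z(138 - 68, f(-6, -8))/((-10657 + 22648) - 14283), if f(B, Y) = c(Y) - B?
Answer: -35/764 ≈ -0.045812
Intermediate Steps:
c(g) = -13/2 - g/4 (c(g) = -6 + (-2 - g)/4 = -6 + (-½ - g/4) = -13/2 - g/4)
f(B, Y) = -13/2 - B - Y/4 (f(B, Y) = (-13/2 - Y/4) - B = -13/2 - B - Y/4)
z(O, I) = I*O
z(138 - 68, f(-6, -8))/((-10657 + 22648) - 14283) = ((-13/2 - 1*(-6) - ¼*(-8))*(138 - 68))/((-10657 + 22648) - 14283) = ((-13/2 + 6 + 2)*70)/(11991 - 14283) = ((3/2)*70)/(-2292) = 105*(-1/2292) = -35/764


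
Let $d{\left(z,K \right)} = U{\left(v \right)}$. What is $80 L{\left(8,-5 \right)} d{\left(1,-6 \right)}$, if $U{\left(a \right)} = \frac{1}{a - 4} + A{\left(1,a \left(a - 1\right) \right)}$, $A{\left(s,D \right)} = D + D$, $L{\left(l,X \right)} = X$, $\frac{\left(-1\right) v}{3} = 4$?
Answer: $-124775$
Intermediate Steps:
$v = -12$ ($v = \left(-3\right) 4 = -12$)
$A{\left(s,D \right)} = 2 D$
$U{\left(a \right)} = \frac{1}{-4 + a} + 2 a \left(-1 + a\right)$ ($U{\left(a \right)} = \frac{1}{a - 4} + 2 a \left(a - 1\right) = \frac{1}{-4 + a} + 2 a \left(-1 + a\right)$)
$d{\left(z,K \right)} = \frac{4991}{16}$ ($d{\left(z,K \right)} = \frac{1 - 10 \left(-12\right)^{2} + 2 \left(-12\right)^{3} + 8 \left(-12\right)}{-4 - 12} = \frac{1 - 1440 + 2 \left(-1728\right) - 96}{-16} = - \frac{1 - 1440 - 3456 - 96}{16} = \left(- \frac{1}{16}\right) \left(-4991\right) = \frac{4991}{16}$)
$80 L{\left(8,-5 \right)} d{\left(1,-6 \right)} = 80 \left(-5\right) \frac{4991}{16} = \left(-400\right) \frac{4991}{16} = -124775$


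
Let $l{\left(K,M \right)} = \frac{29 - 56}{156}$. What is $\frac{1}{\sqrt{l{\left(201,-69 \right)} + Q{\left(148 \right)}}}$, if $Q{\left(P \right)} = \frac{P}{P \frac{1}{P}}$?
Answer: $\frac{2 \sqrt{99931}}{7687} \approx 0.082248$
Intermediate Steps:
$Q{\left(P \right)} = P$ ($Q{\left(P \right)} = \frac{P}{1} = P 1 = P$)
$l{\left(K,M \right)} = - \frac{9}{52}$ ($l{\left(K,M \right)} = \left(-27\right) \frac{1}{156} = - \frac{9}{52}$)
$\frac{1}{\sqrt{l{\left(201,-69 \right)} + Q{\left(148 \right)}}} = \frac{1}{\sqrt{- \frac{9}{52} + 148}} = \frac{1}{\sqrt{\frac{7687}{52}}} = \frac{1}{\frac{1}{26} \sqrt{99931}} = \frac{2 \sqrt{99931}}{7687}$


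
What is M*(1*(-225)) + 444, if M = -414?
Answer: 93594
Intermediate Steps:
M*(1*(-225)) + 444 = -414*(-225) + 444 = 93150 + 444 = 93594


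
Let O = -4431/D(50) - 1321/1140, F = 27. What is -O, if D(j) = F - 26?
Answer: 5052661/1140 ≈ 4432.2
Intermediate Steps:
D(j) = 1 (D(j) = 27 - 26 = 1)
O = -5052661/1140 (O = -4431/1 - 1321/1140 = -4431*1 - 1321*1/1140 = -4431 - 1321/1140 = -5052661/1140 ≈ -4432.2)
-O = -1*(-5052661/1140) = 5052661/1140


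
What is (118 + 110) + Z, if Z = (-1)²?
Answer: 229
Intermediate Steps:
Z = 1
(118 + 110) + Z = (118 + 110) + 1 = 228 + 1 = 229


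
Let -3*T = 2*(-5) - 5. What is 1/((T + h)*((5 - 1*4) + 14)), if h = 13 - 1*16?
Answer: 1/30 ≈ 0.033333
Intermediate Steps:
h = -3 (h = 13 - 16 = -3)
T = 5 (T = -(2*(-5) - 5)/3 = -(-10 - 5)/3 = -⅓*(-15) = 5)
1/((T + h)*((5 - 1*4) + 14)) = 1/((5 - 3)*((5 - 1*4) + 14)) = 1/(2*((5 - 4) + 14)) = 1/(2*(1 + 14)) = 1/(2*15) = 1/30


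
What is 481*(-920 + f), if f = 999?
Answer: 37999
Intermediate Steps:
481*(-920 + f) = 481*(-920 + 999) = 481*79 = 37999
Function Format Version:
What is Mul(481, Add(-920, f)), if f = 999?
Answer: 37999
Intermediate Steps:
Mul(481, Add(-920, f)) = Mul(481, Add(-920, 999)) = Mul(481, 79) = 37999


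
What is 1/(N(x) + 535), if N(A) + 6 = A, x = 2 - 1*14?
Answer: 1/517 ≈ 0.0019342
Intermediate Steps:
x = -12 (x = 2 - 14 = -12)
N(A) = -6 + A
1/(N(x) + 535) = 1/((-6 - 12) + 535) = 1/(-18 + 535) = 1/517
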